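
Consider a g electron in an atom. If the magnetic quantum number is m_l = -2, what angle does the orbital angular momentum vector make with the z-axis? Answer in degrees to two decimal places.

A g state has l = 4.
|L| = √(l(l+1)) ℏ = 2√5 ℏ.
L_z = m_l ℏ = −2ℏ.
cos θ = L_z/|L| = -2/√20, so θ ≈ 116.57°.

θ ≈ 116.57°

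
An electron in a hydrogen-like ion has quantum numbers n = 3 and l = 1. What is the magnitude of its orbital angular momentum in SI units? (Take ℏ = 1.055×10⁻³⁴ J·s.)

|L| = 1.492×10⁻³⁴ J·s

|L| = ℏ√(l(l+1)) = ℏ√(1·2) = √2 ℏ
Numerically, |L| = 1.414 × (1.055×10⁻³⁴ J·s) = 1.492×10⁻³⁴ J·s.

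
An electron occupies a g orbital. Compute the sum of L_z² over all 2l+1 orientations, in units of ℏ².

Σ(L_z)² = 60 ℏ²

For a g orbital, l = 4.
The allowed m_l values are -4, -3, -2, -1, 0, 1, 2, 3, 4.
Σ m_l² = 2·(1 + 4 + 9 + 16) = 60.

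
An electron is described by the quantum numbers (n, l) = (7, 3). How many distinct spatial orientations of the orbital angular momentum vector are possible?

The number of m_l values is 2l + 1 = 2·3 + 1 = 7.

7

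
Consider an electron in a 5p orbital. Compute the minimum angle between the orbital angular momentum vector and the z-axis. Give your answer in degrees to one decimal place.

θ_min ≈ 45.0°

For 5p, l = 1.
|L| = √(l(l+1)) ℏ = √2 ℏ.
The smallest angle corresponds to the largest L_z, i.e. m_l = l = 1, giving L_z = 1ℏ.
cos θ_min = 1/√2, so θ_min ≈ 45.0°.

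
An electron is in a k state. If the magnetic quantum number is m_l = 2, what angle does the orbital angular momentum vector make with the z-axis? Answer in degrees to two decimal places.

A k state has l = 7.
|L|² = l(l+1)ℏ² = 56ℏ², so |L| = 2√14 ℏ.
L_z = m_l ℏ = 2ℏ.
cos θ = L_z/|L| = 2/√56, so θ ≈ 74.50°.

θ ≈ 74.50°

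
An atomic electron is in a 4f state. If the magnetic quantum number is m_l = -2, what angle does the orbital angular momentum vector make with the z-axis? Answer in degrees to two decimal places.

θ ≈ 125.26°

4f means n = 4, l = 3.
|L| = ℏ√(l(l+1)) = 2√3 ℏ.
L_z = m_l ℏ = −2ℏ.
cos θ = L_z/|L| = -2/√12, so θ ≈ 125.26°.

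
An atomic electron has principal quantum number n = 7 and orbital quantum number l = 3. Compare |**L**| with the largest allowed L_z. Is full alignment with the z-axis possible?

|L| = 2√3 ℏ ≈ 3.4641ℏ, while L_z,max = lℏ = 3ℏ.
Since |L| > L_z,max, the vector can never point exactly along z; the closest it comes is θ_min = arccos(3/√12) ≈ 30.0°.

No: L_z,max = 3ℏ < |L| = 2√3 ℏ ≈ 3.464ℏ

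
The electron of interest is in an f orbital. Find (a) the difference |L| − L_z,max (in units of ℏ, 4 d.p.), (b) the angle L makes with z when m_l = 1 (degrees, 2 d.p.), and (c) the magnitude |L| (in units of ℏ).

For an f orbital, l = 3.
|L| − L_z,max = (2√3 − 3)ℏ ≈ 0.4641ℏ.
For m_l = 1: cos θ = 1/√12, θ ≈ 73.22°.
|L| = ℏ√(3·4) = 2√3 ℏ ≈ 3.464ℏ.

|L|−L_z,max ≈ 0.4641ℏ; θ(m_l=1) ≈ 73.22°; |L| = 2√3 ℏ ≈ 3.464ℏ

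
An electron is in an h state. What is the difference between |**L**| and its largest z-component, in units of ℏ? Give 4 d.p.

An h state has l = 5.
|L| = √30 ℏ ≈ 5.4772ℏ, while L_z,max = lℏ = 5ℏ.
The difference is (√30 − 5)ℏ ≈ 0.4772ℏ.

|L| − L_z,max ≈ 0.4772ℏ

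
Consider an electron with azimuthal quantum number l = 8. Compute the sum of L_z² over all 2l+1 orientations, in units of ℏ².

Σ(L_z)² = 408 ℏ²

m_l runs from −8 to 8, i.e. {-8, -7, -6, -5, -4, -3, -2, -1, 0, 1, 2, 3, 4, 5, 6, 7, 8}.
Summing m² from −8 to 8: Σ m_l² = 408.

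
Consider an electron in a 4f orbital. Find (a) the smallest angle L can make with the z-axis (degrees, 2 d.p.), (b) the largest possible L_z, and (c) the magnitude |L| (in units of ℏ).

4f means n = 4, l = 3.
cos θ_min = 3/√12, so θ_min ≈ 30.00°.
L_z,max = lℏ = 3ℏ.
|L| = ℏ√(3·4) = 2√3 ℏ ≈ 3.464ℏ.

θ_min ≈ 30.00°; L_z,max = 3ℏ; |L| = 2√3 ℏ ≈ 3.464ℏ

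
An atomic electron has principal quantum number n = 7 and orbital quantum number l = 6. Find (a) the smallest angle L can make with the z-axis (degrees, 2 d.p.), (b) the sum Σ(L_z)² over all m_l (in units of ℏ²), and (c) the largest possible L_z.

θ_min ≈ 22.21°; Σ(L_z)² = 182 ℏ²; L_z,max = 6ℏ

cos θ_min = 6/√42, so θ_min ≈ 22.21°.
Σ m_l² = 182, so Σ(L_z)² = 182 ℏ².
L_z,max = lℏ = 6ℏ.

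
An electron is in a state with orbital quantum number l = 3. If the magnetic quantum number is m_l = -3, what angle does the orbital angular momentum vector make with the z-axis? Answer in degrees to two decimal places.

θ ≈ 150.00°

|L| = ℏ√(l(l+1)) = 2√3 ℏ.
L_z = m_l ℏ = −3ℏ.
cos θ = L_z/|L| = -3/√12, so θ ≈ 150.00°.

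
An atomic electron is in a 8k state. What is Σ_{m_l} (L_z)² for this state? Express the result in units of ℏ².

The 8k subshell has l = 7.
m_l runs from −7 to 7, i.e. {-7, -6, -5, -4, -3, -2, -1, 0, 1, 2, 3, 4, 5, 6, 7}.
Σ m_l² = l(l+1)(2l+1)/3 = 7·8·15/3 = 280.

Σ(L_z)² = 280 ℏ²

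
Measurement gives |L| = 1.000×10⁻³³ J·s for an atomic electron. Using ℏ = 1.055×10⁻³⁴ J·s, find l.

l = 9

Dividing by ℏ: |L|/ℏ ≈ 9.479.
(|L|/ℏ)² = l(l+1) ≈ 89.85 ⇒ l = 9.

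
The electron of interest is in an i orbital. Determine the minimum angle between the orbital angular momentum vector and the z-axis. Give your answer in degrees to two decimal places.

θ_min ≈ 22.21°

An i state has l = 6.
|L| = ℏ√(l(l+1)) = √42 ℏ.
The smallest angle corresponds to the largest L_z, i.e. m_l = l = 6, giving L_z = 6ℏ.
cos θ_min = 6/√42, so θ_min ≈ 22.21°.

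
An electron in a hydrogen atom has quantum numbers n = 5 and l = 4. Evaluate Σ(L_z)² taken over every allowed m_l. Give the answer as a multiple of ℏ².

m_l ∈ {-4, -3, -2, -1, 0, 1, 2, 3, 4}.
Summing m² from −4 to 4: Σ m_l² = 60.

Σ(L_z)² = 60 ℏ²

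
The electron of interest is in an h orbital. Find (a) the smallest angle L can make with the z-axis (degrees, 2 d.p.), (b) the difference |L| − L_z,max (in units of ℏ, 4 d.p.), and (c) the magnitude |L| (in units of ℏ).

θ_min ≈ 24.09°; |L|−L_z,max ≈ 0.4772ℏ; |L| = √30 ℏ ≈ 5.477ℏ

An h state has l = 5.
cos θ_min = 5/√30, so θ_min ≈ 24.09°.
|L| − L_z,max = (√30 − 5)ℏ ≈ 0.4772ℏ.
|L| = ℏ√(5·6) = √30 ℏ ≈ 5.477ℏ.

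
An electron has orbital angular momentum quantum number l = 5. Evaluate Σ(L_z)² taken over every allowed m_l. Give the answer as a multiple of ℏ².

Σ(L_z)² = 110 ℏ²

m_l ∈ {-5, -4, -3, -2, -1, 0, 1, 2, 3, 4, 5}.
Summing m² from −5 to 5: Σ m_l² = 110.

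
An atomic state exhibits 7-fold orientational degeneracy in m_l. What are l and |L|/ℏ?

l = 3, |L| = 2√3 ℏ ≈ 3.464ℏ

2l + 1 = 7 ⇒ l = 3.
Then |L| = √(l(l+1)) ℏ = 2√3 ℏ.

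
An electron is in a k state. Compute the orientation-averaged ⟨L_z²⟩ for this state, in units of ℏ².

For a k orbital, l = 7.
The allowed m_l values are -7, -6, -5, -4, -3, -2, -1, 0, 1, 2, 3, 4, 5, 6, 7.
⟨L_z²⟩ = ℏ²·(Σ m_l²)/(2l+1) = ℏ²·280/15 = 18.67ℏ².

⟨L_z²⟩ = 18.67 ℏ²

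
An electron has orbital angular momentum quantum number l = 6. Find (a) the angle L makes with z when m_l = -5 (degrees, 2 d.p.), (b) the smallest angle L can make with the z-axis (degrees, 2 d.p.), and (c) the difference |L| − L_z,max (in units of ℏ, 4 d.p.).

θ(m_l=-5) ≈ 140.49°; θ_min ≈ 22.21°; |L|−L_z,max ≈ 0.4807ℏ

For m_l = -5: cos θ = -5/√42, θ ≈ 140.49°.
cos θ_min = 6/√42, so θ_min ≈ 22.21°.
|L| − L_z,max = (√42 − 6)ℏ ≈ 0.4807ℏ.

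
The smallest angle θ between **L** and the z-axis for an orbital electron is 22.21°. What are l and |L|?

cos θ_min = l/√(l(l+1)) = √(l/(l+1)), so l/(l+1) = cos²(22.21°) = 0.8571.
Solving: l = 6.
Then |L| = ℏ√(6·7) = √42 ℏ.

l = 6, |L| = √42 ℏ ≈ 6.481ℏ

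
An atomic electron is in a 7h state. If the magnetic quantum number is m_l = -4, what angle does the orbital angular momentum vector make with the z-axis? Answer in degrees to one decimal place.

7h means n = 7, l = 5.
|L| = ℏ√(l(l+1)) = √30 ℏ.
L_z = m_l ℏ = −4ℏ.
cos θ = L_z/|L| = -4/√30, so θ ≈ 136.9°.

θ ≈ 136.9°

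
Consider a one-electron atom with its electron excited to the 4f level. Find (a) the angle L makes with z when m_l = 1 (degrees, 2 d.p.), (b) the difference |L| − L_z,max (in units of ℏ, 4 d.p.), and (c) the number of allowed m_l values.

The 4f level has l = 3.
For m_l = 1: cos θ = 1/√12, θ ≈ 73.22°.
|L| − L_z,max = (2√3 − 3)ℏ ≈ 0.4641ℏ.
There are 2l+1 = 7 values of m_l.

θ(m_l=1) ≈ 73.22°; |L|−L_z,max ≈ 0.4641ℏ; 7 values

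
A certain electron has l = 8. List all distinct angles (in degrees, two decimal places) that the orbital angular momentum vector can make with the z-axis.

|L|² = l(l+1)ℏ² = 72ℏ², so |L| = 6√2 ℏ.
cos θ = m_l/√72 for each m_l ∈ {-8, -7, -6, -5, -4, -3, -2, -1, 0, 1, 2, 3, 4, 5, 6, 7, 8}.

θ ∈ {19.47°, 34.42°, 45.00°, 53.90°, 61.87°, 69.30°, 76.37°, 83.23°, 90.00°, 96.77°, 103.63°, 110.70°, 118.13°, 126.10°, 135.00°, 145.58°, 160.53°}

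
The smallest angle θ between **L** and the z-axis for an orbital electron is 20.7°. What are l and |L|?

cos θ_min = l/√(l(l+1)) = √(l/(l+1)), so l/(l+1) = cos²(20.7°) = 0.8751.
Thus l = 0.8751/(1 − 0.8751) ≈ 7.
Then |L| = ℏ√(7·8) = 2√14 ℏ.

l = 7, |L| = 2√14 ℏ ≈ 7.483ℏ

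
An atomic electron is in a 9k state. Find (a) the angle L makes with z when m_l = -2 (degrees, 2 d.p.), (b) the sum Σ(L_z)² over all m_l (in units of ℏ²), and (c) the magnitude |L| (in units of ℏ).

The 9k subshell has l = 7.
For m_l = -2: cos θ = -2/√56, θ ≈ 105.50°.
Σ m_l² = 280, so Σ(L_z)² = 280 ℏ².
|L| = ℏ√(7·8) = 2√14 ℏ ≈ 7.483ℏ.

θ(m_l=-2) ≈ 105.50°; Σ(L_z)² = 280 ℏ²; |L| = 2√14 ℏ ≈ 7.483ℏ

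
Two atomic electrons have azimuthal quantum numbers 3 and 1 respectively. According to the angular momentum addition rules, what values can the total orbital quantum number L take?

L runs from |3 − 1| = 2 to 3 + 1 = 4.
Allowed values: L = 2, 3, 4.

L = 2, 3, 4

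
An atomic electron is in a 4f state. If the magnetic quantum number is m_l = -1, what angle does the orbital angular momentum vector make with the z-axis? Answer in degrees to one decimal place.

θ ≈ 106.8°

The 4f subshell has l = 3.
|L| = √(l(l+1)) ℏ = 2√3 ℏ.
L_z = m_l ℏ = −1ℏ.
cos θ = L_z/|L| = -1/√12, so θ ≈ 106.8°.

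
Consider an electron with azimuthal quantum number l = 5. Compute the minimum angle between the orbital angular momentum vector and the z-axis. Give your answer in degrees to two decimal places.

|L|² = l(l+1)ℏ² = 30ℏ², so |L| = √30 ℏ.
The smallest angle corresponds to the largest L_z, i.e. m_l = l = 5, giving L_z = 5ℏ.
cos θ_min = 5/√30, so θ_min ≈ 24.09°.

θ_min ≈ 24.09°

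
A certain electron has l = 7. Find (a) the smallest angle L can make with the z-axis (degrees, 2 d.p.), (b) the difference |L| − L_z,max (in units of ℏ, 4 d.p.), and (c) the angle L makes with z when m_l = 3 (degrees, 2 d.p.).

θ_min ≈ 20.70°; |L|−L_z,max ≈ 0.4833ℏ; θ(m_l=3) ≈ 66.37°

cos θ_min = 7/√56, so θ_min ≈ 20.70°.
|L| − L_z,max = (2√14 − 7)ℏ ≈ 0.4833ℏ.
For m_l = 3: cos θ = 3/√56, θ ≈ 66.37°.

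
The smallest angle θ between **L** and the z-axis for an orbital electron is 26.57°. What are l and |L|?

cos θ_min = l/√(l(l+1)) = √(l/(l+1)), so l/(l+1) = cos²(26.57°) = 0.7999.
Solving: l = 4.
Then |L| = ℏ√(4·5) = 2√5 ℏ.

l = 4, |L| = 2√5 ℏ ≈ 4.472ℏ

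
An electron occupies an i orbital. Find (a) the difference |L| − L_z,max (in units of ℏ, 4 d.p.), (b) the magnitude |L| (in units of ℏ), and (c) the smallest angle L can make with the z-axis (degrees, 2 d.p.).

|L|−L_z,max ≈ 0.4807ℏ; |L| = √42 ℏ ≈ 6.481ℏ; θ_min ≈ 22.21°

For an i orbital, l = 6.
|L| − L_z,max = (√42 − 6)ℏ ≈ 0.4807ℏ.
|L| = ℏ√(6·7) = √42 ℏ ≈ 6.481ℏ.
cos θ_min = 6/√42, so θ_min ≈ 22.21°.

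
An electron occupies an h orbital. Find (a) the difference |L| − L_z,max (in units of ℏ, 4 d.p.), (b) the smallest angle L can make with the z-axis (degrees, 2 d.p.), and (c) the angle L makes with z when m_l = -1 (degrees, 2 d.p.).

For an h orbital, l = 5.
|L| − L_z,max = (√30 − 5)ℏ ≈ 0.4772ℏ.
cos θ_min = 5/√30, so θ_min ≈ 24.09°.
For m_l = -1: cos θ = -1/√30, θ ≈ 100.52°.

|L|−L_z,max ≈ 0.4772ℏ; θ_min ≈ 24.09°; θ(m_l=-1) ≈ 100.52°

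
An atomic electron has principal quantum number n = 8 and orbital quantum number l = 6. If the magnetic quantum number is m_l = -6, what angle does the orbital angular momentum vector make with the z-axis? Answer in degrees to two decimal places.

θ ≈ 157.79°

|L| = √(l(l+1)) ℏ = √42 ℏ.
L_z = m_l ℏ = −6ℏ.
cos θ = L_z/|L| = -6/√42, so θ ≈ 157.79°.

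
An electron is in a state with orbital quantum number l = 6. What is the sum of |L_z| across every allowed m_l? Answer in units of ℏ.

m_l runs from −6 to 6, i.e. {-6, -5, -4, -3, -2, -1, 0, 1, 2, 3, 4, 5, 6}.
Σ|m_l| = 2·6(6+1)/2 = 42.

Σ|L_z| = 42 ℏ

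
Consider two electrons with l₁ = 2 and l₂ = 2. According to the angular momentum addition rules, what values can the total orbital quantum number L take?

L = 0, 1, 2, 3, 4

The total orbital quantum number L ranges from |l₁ − l₂| to l₁ + l₂ in integer steps.
L ∈ {0, 1, 2, 3, 4}.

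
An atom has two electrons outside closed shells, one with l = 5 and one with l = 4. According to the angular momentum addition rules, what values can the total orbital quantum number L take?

L runs from |5 − 4| = 1 to 5 + 4 = 9.
So L can be 1, 2, 3, 4, 5, 6, 7, 8, 9.

L = 1, 2, 3, 4, 5, 6, 7, 8, 9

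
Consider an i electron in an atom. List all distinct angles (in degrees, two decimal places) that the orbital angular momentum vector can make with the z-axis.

θ ∈ {22.21°, 39.51°, 51.89°, 62.42°, 72.02°, 81.12°, 90.00°, 98.88°, 107.98°, 117.58°, 128.11°, 140.49°, 157.79°}

An i state has l = 6.
|L|² = l(l+1)ℏ² = 42ℏ², so |L| = √42 ℏ.
cos θ = m_l/√42 for each m_l ∈ {-6, -5, -4, -3, -2, -1, 0, 1, 2, 3, 4, 5, 6}.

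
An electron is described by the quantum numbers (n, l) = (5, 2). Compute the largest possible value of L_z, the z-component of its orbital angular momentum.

L_z,max = 2ℏ

L_z = m_l ℏ with m_l ∈ {−2, …, 2}; the maximum is m_l = 2.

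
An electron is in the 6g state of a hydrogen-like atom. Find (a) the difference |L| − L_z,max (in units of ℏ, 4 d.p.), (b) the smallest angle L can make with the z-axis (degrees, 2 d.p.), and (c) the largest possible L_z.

|L|−L_z,max ≈ 0.4721ℏ; θ_min ≈ 26.57°; L_z,max = 4ℏ

6g means n = 6, l = 4.
|L| − L_z,max = (2√5 − 4)ℏ ≈ 0.4721ℏ.
cos θ_min = 4/√20, so θ_min ≈ 26.57°.
L_z,max = lℏ = 4ℏ.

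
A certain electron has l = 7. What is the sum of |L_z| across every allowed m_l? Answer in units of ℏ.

m_l ∈ {-7, -6, -5, -4, -3, -2, -1, 0, 1, 2, 3, 4, 5, 6, 7}.
Σ|m_l| = 2·7(7+1)/2 = 56.

Σ|L_z| = 56 ℏ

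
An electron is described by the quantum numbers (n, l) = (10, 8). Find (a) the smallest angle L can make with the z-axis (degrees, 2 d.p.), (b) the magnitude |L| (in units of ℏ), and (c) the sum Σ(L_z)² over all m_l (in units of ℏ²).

θ_min ≈ 19.47°; |L| = 6√2 ℏ ≈ 8.485ℏ; Σ(L_z)² = 408 ℏ²

cos θ_min = 8/√72, so θ_min ≈ 19.47°.
|L| = ℏ√(8·9) = 6√2 ℏ ≈ 8.485ℏ.
Σ m_l² = 408, so Σ(L_z)² = 408 ℏ².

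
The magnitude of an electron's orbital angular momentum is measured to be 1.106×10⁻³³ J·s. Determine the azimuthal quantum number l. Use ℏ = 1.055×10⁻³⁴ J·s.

|L|/ℏ = (1.106×10⁻³³)/(1.055×10⁻³⁴) ≈ 10.483.
l(l+1) ≈ 10.483² ≈ 109.90, so l = 10.

l = 10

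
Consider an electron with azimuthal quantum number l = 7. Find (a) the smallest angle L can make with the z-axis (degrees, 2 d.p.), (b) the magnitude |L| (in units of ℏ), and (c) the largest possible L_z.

θ_min ≈ 20.70°; |L| = 2√14 ℏ ≈ 7.483ℏ; L_z,max = 7ℏ

cos θ_min = 7/√56, so θ_min ≈ 20.70°.
|L| = ℏ√(7·8) = 2√14 ℏ ≈ 7.483ℏ.
L_z,max = lℏ = 7ℏ.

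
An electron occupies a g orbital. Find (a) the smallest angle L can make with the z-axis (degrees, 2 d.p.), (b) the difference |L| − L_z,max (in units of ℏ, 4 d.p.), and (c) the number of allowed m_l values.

θ_min ≈ 26.57°; |L|−L_z,max ≈ 0.4721ℏ; 9 values

The letter g corresponds to l = 4.
cos θ_min = 4/√20, so θ_min ≈ 26.57°.
|L| − L_z,max = (2√5 − 4)ℏ ≈ 0.4721ℏ.
There are 2l+1 = 9 values of m_l.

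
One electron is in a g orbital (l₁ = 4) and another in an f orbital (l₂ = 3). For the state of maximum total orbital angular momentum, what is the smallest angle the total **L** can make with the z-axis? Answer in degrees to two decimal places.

θ_min ≈ 20.70°

L runs from |4 − 3| = 1 to 4 + 3 = 7.
Allowed values: L = 1, 2, 3, 4, 5, 6, 7.
The maximum is L = 7, with |L_tot| = ℏ√(7·8) = 2√14 ℏ.
The minimum angle with z is arccos(7/√56) ≈ 20.70°.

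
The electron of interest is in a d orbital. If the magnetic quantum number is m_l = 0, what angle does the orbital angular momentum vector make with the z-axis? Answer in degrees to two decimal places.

D corresponds to l = 2.
|L| = √(l(l+1)) ℏ = √6 ℏ.
L_z = m_l ℏ = 0ℏ.
cos θ = L_z/|L| = 0/√6, so θ ≈ 90.00°.

θ ≈ 90.00°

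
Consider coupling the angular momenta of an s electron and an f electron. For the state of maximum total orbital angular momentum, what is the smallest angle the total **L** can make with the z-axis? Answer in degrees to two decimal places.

θ_min ≈ 30.00°

Angular momentum addition gives L = |l₁ − l₂|, …, l₁ + l₂.
So L can be 3.
The maximum is L = 3, with |L_tot| = ℏ√(3·4) = 2√3 ℏ.
The minimum angle with z is arccos(3/√12) ≈ 30.00°.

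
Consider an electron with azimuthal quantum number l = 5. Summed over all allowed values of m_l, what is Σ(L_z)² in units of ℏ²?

The allowed m_l values are -5, -4, -3, -2, -1, 0, 1, 2, 3, 4, 5.
Summing m² from −5 to 5: Σ m_l² = 110.

Σ(L_z)² = 110 ℏ²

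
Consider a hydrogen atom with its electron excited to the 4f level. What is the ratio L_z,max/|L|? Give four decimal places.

The 4f level has l = 3.
|L| = 2√3 ℏ ≈ 3.4641ℏ, while L_z,max = lℏ = 3ℏ.
L_z,max/|L| = 3/√12 = 0.8660.

L_z,max/|L| = 0.8660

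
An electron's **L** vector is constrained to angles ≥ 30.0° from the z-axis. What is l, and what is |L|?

At minimum angle, m_l = l, so cos θ = l/√(l(l+1)); cos²θ = l/(l+1) = 0.7500.
Thus l = 0.7500/(1 − 0.7500) ≈ 3.
Then |L| = ℏ√(3·4) = 2√3 ℏ.

l = 3, |L| = 2√3 ℏ ≈ 3.464ℏ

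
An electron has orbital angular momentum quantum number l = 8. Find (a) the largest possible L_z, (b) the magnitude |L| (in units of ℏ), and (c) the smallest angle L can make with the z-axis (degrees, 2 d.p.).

L_z,max = lℏ = 8ℏ.
|L| = ℏ√(8·9) = 6√2 ℏ ≈ 8.485ℏ.
cos θ_min = 8/√72, so θ_min ≈ 19.47°.

L_z,max = 8ℏ; |L| = 6√2 ℏ ≈ 8.485ℏ; θ_min ≈ 19.47°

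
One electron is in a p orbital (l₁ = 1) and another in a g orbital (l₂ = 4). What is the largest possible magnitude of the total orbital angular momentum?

The total orbital quantum number L ranges from |l₁ − l₂| to l₁ + l₂ in integer steps.
Allowed values: L = 3, 4, 5.
The largest magnitude corresponds to L = 5: |L_tot| = ℏ√(5·6) = √30 ℏ.

|L_tot|_max = √30 ℏ ≈ 5.477ℏ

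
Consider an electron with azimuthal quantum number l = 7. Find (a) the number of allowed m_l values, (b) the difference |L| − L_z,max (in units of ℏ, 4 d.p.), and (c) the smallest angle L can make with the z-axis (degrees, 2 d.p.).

There are 2l+1 = 15 values of m_l.
|L| − L_z,max = (2√14 − 7)ℏ ≈ 0.4833ℏ.
cos θ_min = 7/√56, so θ_min ≈ 20.70°.

15 values; |L|−L_z,max ≈ 0.4833ℏ; θ_min ≈ 20.70°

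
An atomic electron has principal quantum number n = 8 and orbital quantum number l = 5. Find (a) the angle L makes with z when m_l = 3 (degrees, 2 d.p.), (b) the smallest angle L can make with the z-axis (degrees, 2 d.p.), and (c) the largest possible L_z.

For m_l = 3: cos θ = 3/√30, θ ≈ 56.79°.
cos θ_min = 5/√30, so θ_min ≈ 24.09°.
L_z,max = lℏ = 5ℏ.

θ(m_l=3) ≈ 56.79°; θ_min ≈ 24.09°; L_z,max = 5ℏ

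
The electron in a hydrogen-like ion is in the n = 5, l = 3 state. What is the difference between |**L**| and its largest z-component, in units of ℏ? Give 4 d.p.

|L| − L_z,max ≈ 0.4641ℏ

|L| = 2√3 ℏ ≈ 3.4641ℏ, while L_z,max = lℏ = 3ℏ.
The difference is (2√3 − 3)ℏ ≈ 0.4641ℏ.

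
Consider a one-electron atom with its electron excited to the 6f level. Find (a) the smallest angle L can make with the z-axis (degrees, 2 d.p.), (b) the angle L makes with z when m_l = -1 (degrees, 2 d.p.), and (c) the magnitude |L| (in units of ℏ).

The 6f level has l = 3.
cos θ_min = 3/√12, so θ_min ≈ 30.00°.
For m_l = -1: cos θ = -1/√12, θ ≈ 106.78°.
|L| = ℏ√(3·4) = 2√3 ℏ ≈ 3.464ℏ.

θ_min ≈ 30.00°; θ(m_l=-1) ≈ 106.78°; |L| = 2√3 ℏ ≈ 3.464ℏ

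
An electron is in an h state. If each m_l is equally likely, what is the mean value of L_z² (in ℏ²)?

⟨L_z²⟩ = 10 ℏ²

An h state has l = 5.
m_l runs from −5 to 5, i.e. {-5, -4, -3, -2, -1, 0, 1, 2, 3, 4, 5}.
⟨L_z²⟩ = ℏ²·(Σ m_l²)/(2l+1) = ℏ²·110/11 = 10ℏ².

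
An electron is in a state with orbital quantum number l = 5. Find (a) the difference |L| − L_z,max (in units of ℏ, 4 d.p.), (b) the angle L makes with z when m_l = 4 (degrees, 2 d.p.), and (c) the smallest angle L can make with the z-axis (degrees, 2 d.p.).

|L|−L_z,max ≈ 0.4772ℏ; θ(m_l=4) ≈ 43.09°; θ_min ≈ 24.09°

|L| − L_z,max = (√30 − 5)ℏ ≈ 0.4772ℏ.
For m_l = 4: cos θ = 4/√30, θ ≈ 43.09°.
cos θ_min = 5/√30, so θ_min ≈ 24.09°.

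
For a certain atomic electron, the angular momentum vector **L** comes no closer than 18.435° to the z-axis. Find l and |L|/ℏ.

cos θ_min = l/√(l(l+1)) = √(l/(l+1)), so l/(l+1) = cos²(18.435°) = 0.9000.
l = cos²θ/sin²θ ≈ 9.
Then |L| = ℏ√(9·10) = 3√10 ℏ.

l = 9, |L| = 3√10 ℏ ≈ 9.487ℏ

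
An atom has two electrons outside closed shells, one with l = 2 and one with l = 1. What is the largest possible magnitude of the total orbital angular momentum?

The total orbital quantum number L ranges from |l₁ − l₂| to l₁ + l₂ in integer steps.
L ∈ {1, 2, 3}.
The largest magnitude corresponds to L = 3: |L_tot| = ℏ√(3·4) = 2√3 ℏ.

|L_tot|_max = 2√3 ℏ ≈ 3.464ℏ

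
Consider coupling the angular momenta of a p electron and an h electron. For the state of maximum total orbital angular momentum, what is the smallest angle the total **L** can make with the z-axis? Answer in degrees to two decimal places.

L runs from |1 − 5| = 4 to 1 + 5 = 6.
So L can be 4, 5, 6.
The maximum is L = 6, with |L_tot| = ℏ√(6·7) = √42 ℏ.
The minimum angle with z is arccos(6/√42) ≈ 22.21°.

θ_min ≈ 22.21°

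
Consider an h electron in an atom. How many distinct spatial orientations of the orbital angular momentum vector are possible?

11

For an h orbital, l = 5.
The number of m_l values is 2l + 1 = 2·5 + 1 = 11.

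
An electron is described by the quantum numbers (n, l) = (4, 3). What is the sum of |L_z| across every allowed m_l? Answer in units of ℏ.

The allowed m_l values are -3, -2, -1, 0, 1, 2, 3.
Σ|m_l| = 2·3(3+1)/2 = 12.

Σ|L_z| = 12 ℏ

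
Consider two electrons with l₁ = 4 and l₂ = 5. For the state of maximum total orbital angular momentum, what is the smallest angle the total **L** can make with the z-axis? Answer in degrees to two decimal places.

By the triangle rule, |l₁ − l₂| ≤ L ≤ l₁ + l₂.
So L can be 1, 2, 3, 4, 5, 6, 7, 8, 9.
The maximum is L = 9, with |L_tot| = ℏ√(9·10) = 3√10 ℏ.
The minimum angle with z is arccos(9/√90) ≈ 18.43°.

θ_min ≈ 18.43°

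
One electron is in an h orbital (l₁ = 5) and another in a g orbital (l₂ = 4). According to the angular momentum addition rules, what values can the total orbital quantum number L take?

L = 1, 2, 3, 4, 5, 6, 7, 8, 9

Angular momentum addition gives L = |l₁ − l₂|, …, l₁ + l₂.
Allowed values: L = 1, 2, 3, 4, 5, 6, 7, 8, 9.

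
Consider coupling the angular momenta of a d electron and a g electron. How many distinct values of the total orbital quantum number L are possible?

5

The total orbital quantum number L ranges from |l₁ − l₂| to l₁ + l₂ in integer steps.
L ∈ {2, 3, 4, 5, 6}.
That is 5 values.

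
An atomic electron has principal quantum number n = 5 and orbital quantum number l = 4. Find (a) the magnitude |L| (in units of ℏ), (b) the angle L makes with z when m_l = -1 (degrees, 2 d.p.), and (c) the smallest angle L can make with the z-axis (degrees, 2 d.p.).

|L| = 2√5 ℏ ≈ 4.472ℏ; θ(m_l=-1) ≈ 102.92°; θ_min ≈ 26.57°

|L| = ℏ√(4·5) = 2√5 ℏ ≈ 4.472ℏ.
For m_l = -1: cos θ = -1/√20, θ ≈ 102.92°.
cos θ_min = 4/√20, so θ_min ≈ 26.57°.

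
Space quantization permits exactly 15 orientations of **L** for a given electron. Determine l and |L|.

2l + 1 = 15 ⇒ l = 7.
Then |L| = √(l(l+1)) ℏ = 2√14 ℏ.

l = 7, |L| = 2√14 ℏ ≈ 7.483ℏ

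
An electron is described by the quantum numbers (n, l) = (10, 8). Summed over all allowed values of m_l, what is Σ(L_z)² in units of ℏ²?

m_l runs from −8 to 8, i.e. {-8, -7, -6, -5, -4, -3, -2, -1, 0, 1, 2, 3, 4, 5, 6, 7, 8}.
Summing m² from −8 to 8: Σ m_l² = 408.

Σ(L_z)² = 408 ℏ²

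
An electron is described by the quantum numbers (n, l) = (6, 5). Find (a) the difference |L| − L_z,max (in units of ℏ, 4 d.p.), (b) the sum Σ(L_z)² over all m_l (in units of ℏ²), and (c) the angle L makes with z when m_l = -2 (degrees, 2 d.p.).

|L|−L_z,max ≈ 0.4772ℏ; Σ(L_z)² = 110 ℏ²; θ(m_l=-2) ≈ 111.42°

|L| − L_z,max = (√30 − 5)ℏ ≈ 0.4772ℏ.
Σ m_l² = 110, so Σ(L_z)² = 110 ℏ².
For m_l = -2: cos θ = -2/√30, θ ≈ 111.42°.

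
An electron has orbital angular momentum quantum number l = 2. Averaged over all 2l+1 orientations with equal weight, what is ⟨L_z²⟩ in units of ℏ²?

m_l ∈ {-2, -1, 0, 1, 2}.
⟨L_z²⟩ = ℏ²·l(l+1)/3 = 2ℏ².

⟨L_z²⟩ = 2 ℏ²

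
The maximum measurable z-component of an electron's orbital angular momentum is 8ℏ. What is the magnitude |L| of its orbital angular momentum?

The maximum L_z equals lℏ, giving l = 8.
Then |L| = ℏ√(8·9) = 6√2 ℏ.

|L| = 6√2 ℏ ≈ 8.485ℏ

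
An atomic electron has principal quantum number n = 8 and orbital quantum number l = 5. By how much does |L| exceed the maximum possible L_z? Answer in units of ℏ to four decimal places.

|L| − L_z,max ≈ 0.4772ℏ

|L| = √30 ℏ ≈ 5.4772ℏ, while L_z,max = lℏ = 5ℏ.
The difference is (√30 − 5)ℏ ≈ 0.4772ℏ.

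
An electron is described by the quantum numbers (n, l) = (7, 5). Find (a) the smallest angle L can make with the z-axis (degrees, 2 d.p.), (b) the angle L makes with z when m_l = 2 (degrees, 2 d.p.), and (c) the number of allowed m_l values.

θ_min ≈ 24.09°; θ(m_l=2) ≈ 68.58°; 11 values

cos θ_min = 5/√30, so θ_min ≈ 24.09°.
For m_l = 2: cos θ = 2/√30, θ ≈ 68.58°.
There are 2l+1 = 11 values of m_l.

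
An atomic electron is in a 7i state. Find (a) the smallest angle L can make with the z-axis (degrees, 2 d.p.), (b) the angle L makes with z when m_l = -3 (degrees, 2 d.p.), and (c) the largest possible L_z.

θ_min ≈ 22.21°; θ(m_l=-3) ≈ 117.58°; L_z,max = 6ℏ

For 7i, l = 6.
cos θ_min = 6/√42, so θ_min ≈ 22.21°.
For m_l = -3: cos θ = -3/√42, θ ≈ 117.58°.
L_z,max = lℏ = 6ℏ.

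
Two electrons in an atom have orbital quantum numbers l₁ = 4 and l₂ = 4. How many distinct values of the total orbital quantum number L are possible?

By the triangle rule, |l₁ − l₂| ≤ L ≤ l₁ + l₂.
So L can be 0, 1, 2, 3, 4, 5, 6, 7, 8.
That is 9 values.

9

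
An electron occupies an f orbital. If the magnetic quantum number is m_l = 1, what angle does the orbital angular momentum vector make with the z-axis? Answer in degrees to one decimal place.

θ ≈ 73.2°

For an f orbital, l = 3.
|L|² = l(l+1)ℏ² = 12ℏ², so |L| = 2√3 ℏ.
L_z = m_l ℏ = 1ℏ.
cos θ = L_z/|L| = 1/√12, so θ ≈ 73.2°.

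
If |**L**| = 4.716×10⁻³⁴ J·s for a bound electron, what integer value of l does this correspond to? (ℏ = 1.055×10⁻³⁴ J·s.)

Dividing by ℏ: |L|/ℏ ≈ 4.470.
l(l+1) ≈ 4.470² ≈ 19.98, so l = 4.

l = 4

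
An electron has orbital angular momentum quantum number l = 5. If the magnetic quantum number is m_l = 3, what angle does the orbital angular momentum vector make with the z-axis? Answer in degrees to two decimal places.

|L|² = l(l+1)ℏ² = 30ℏ², so |L| = √30 ℏ.
L_z = m_l ℏ = 3ℏ.
cos θ = L_z/|L| = 3/√30, so θ ≈ 56.79°.

θ ≈ 56.79°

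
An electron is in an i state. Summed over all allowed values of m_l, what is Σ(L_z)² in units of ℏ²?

Σ(L_z)² = 182 ℏ²

The letter i corresponds to l = 6.
m_l ∈ {-6, -5, -4, -3, -2, -1, 0, 1, 2, 3, 4, 5, 6}.
Σ m_l² = 2·(1 + 4 + 9 + 16 + 25 + 36) = 182.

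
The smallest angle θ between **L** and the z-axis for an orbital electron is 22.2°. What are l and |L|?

At minimum angle, m_l = l, so cos θ = l/√(l(l+1)); cos²θ = l/(l+1) = 0.8572.
l = cos²θ/sin²θ ≈ 6.
Then |L| = ℏ√(6·7) = √42 ℏ.

l = 6, |L| = √42 ℏ ≈ 6.481ℏ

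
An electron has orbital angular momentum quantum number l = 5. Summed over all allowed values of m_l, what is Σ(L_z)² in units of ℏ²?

m_l ∈ {-5, -4, -3, -2, -1, 0, 1, 2, 3, 4, 5}.
Summing m² from −5 to 5: Σ m_l² = 110.

Σ(L_z)² = 110 ℏ²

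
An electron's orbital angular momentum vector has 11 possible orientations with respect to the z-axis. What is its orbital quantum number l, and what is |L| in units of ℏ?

l = 5, |L| = √30 ℏ ≈ 5.477ℏ

11 = 2l + 1, so l = (11−1)/2 = 5.
|L| = ℏ√(l(l+1)) = ℏ√(5·6) = √30 ℏ.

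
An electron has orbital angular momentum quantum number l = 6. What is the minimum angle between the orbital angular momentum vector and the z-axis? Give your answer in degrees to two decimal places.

θ_min ≈ 22.21°

|L| = ℏ√(l(l+1)) = √42 ℏ.
The smallest angle corresponds to the largest L_z, i.e. m_l = l = 6, giving L_z = 6ℏ.
cos θ_min = 6/√42, so θ_min ≈ 22.21°.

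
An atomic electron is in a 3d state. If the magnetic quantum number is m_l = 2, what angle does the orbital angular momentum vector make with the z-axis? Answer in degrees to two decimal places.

3d means n = 3, l = 2.
|L| = ℏ√(l(l+1)) = √6 ℏ.
L_z = m_l ℏ = 2ℏ.
cos θ = L_z/|L| = 2/√6, so θ ≈ 35.26°.

θ ≈ 35.26°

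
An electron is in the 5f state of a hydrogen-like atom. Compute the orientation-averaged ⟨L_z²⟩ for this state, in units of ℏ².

⟨L_z²⟩ = 4 ℏ²

For 5f, l = 3.
m_l runs from −3 to 3, i.e. {-3, -2, -1, 0, 1, 2, 3}.
⟨L_z²⟩ = ℏ²·(Σ m_l²)/(2l+1) = ℏ²·28/7 = 4ℏ².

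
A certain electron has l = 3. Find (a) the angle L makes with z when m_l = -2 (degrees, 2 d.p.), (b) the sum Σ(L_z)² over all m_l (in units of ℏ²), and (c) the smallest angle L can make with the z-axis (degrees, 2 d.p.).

For m_l = -2: cos θ = -2/√12, θ ≈ 125.26°.
Σ m_l² = 28, so Σ(L_z)² = 28 ℏ².
cos θ_min = 3/√12, so θ_min ≈ 30.00°.

θ(m_l=-2) ≈ 125.26°; Σ(L_z)² = 28 ℏ²; θ_min ≈ 30.00°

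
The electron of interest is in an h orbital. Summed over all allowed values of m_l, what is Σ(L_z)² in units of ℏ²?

Σ(L_z)² = 110 ℏ²

An h state has l = 5.
m_l ∈ {-5, -4, -3, -2, -1, 0, 1, 2, 3, 4, 5}.
Summing m² from −5 to 5: Σ m_l² = 110.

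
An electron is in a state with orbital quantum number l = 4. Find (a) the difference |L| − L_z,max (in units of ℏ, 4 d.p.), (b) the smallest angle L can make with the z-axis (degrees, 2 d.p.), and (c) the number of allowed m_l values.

|L|−L_z,max ≈ 0.4721ℏ; θ_min ≈ 26.57°; 9 values

|L| − L_z,max = (2√5 − 4)ℏ ≈ 0.4721ℏ.
cos θ_min = 4/√20, so θ_min ≈ 26.57°.
There are 2l+1 = 9 values of m_l.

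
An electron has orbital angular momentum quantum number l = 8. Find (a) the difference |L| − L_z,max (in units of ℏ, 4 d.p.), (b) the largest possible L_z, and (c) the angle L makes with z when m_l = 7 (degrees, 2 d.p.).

|L| − L_z,max = (6√2 − 8)ℏ ≈ 0.4853ℏ.
L_z,max = lℏ = 8ℏ.
For m_l = 7: cos θ = 7/√72, θ ≈ 34.42°.

|L|−L_z,max ≈ 0.4853ℏ; L_z,max = 8ℏ; θ(m_l=7) ≈ 34.42°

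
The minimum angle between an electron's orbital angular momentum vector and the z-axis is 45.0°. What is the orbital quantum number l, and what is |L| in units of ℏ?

cos²θ_min = l/(l+1) = 0.5000.
l = cos²θ/sin²θ ≈ 1.
Then |L| = ℏ√(1·2) = √2 ℏ.

l = 1, |L| = √2 ℏ ≈ 1.414ℏ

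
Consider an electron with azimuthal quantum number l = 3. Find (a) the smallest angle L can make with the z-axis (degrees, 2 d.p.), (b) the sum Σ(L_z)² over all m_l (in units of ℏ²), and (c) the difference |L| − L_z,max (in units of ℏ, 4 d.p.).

cos θ_min = 3/√12, so θ_min ≈ 30.00°.
Σ m_l² = 28, so Σ(L_z)² = 28 ℏ².
|L| − L_z,max = (2√3 − 3)ℏ ≈ 0.4641ℏ.

θ_min ≈ 30.00°; Σ(L_z)² = 28 ℏ²; |L|−L_z,max ≈ 0.4641ℏ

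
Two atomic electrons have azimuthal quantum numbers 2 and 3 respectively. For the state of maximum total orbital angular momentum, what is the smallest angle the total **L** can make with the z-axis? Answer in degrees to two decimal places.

By the triangle rule, |l₁ − l₂| ≤ L ≤ l₁ + l₂.
L ∈ {1, 2, 3, 4, 5}.
The maximum is L = 5, with |L_tot| = ℏ√(5·6) = √30 ℏ.
The minimum angle with z is arccos(5/√30) ≈ 24.09°.

θ_min ≈ 24.09°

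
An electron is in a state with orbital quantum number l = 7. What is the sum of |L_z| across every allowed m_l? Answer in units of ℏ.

The allowed m_l values are -7, -6, -5, -4, -3, -2, -1, 0, 1, 2, 3, 4, 5, 6, 7.
Σ|m_l| = 2·7(7+1)/2 = 56.

Σ|L_z| = 56 ℏ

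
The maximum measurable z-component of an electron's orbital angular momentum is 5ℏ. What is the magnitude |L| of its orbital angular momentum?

|L| = √30 ℏ ≈ 5.477ℏ

L_z,max = lℏ, so l = 5.
Then |L| = ℏ√(5·6) = √30 ℏ.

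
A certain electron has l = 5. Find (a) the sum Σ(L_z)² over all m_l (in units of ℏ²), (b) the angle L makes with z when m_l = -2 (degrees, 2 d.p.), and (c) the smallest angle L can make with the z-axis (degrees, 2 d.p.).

Σ m_l² = 110, so Σ(L_z)² = 110 ℏ².
For m_l = -2: cos θ = -2/√30, θ ≈ 111.42°.
cos θ_min = 5/√30, so θ_min ≈ 24.09°.

Σ(L_z)² = 110 ℏ²; θ(m_l=-2) ≈ 111.42°; θ_min ≈ 24.09°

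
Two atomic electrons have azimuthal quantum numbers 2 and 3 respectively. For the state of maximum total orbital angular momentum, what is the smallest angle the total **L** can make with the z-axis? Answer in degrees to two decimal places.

Angular momentum addition gives L = |l₁ − l₂|, …, l₁ + l₂.
Allowed values: L = 1, 2, 3, 4, 5.
The maximum is L = 5, with |L_tot| = ℏ√(5·6) = √30 ℏ.
The minimum angle with z is arccos(5/√30) ≈ 24.09°.

θ_min ≈ 24.09°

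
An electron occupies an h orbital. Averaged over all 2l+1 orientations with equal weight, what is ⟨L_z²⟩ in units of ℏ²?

An h state has l = 5.
m_l runs from −5 to 5, i.e. {-5, -4, -3, -2, -1, 0, 1, 2, 3, 4, 5}.
⟨L_z²⟩ = ℏ²·(Σ m_l²)/(2l+1) = ℏ²·110/11 = 10ℏ².

⟨L_z²⟩ = 10 ℏ²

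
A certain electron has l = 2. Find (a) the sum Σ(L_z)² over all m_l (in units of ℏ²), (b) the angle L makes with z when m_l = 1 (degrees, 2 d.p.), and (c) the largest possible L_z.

Σ(L_z)² = 10 ℏ²; θ(m_l=1) ≈ 65.91°; L_z,max = 2ℏ

Σ m_l² = 10, so Σ(L_z)² = 10 ℏ².
For m_l = 1: cos θ = 1/√6, θ ≈ 65.91°.
L_z,max = lℏ = 2ℏ.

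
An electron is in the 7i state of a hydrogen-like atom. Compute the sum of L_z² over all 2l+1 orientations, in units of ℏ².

The 7i subshell has l = 6.
m_l runs from −6 to 6, i.e. {-6, -5, -4, -3, -2, -1, 0, 1, 2, 3, 4, 5, 6}.
Σ m_l² = l(l+1)(2l+1)/3 = 6·7·13/3 = 182.

Σ(L_z)² = 182 ℏ²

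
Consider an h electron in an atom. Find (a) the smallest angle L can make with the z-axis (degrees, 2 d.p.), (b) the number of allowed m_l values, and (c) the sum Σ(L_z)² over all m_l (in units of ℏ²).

θ_min ≈ 24.09°; 11 values; Σ(L_z)² = 110 ℏ²

H corresponds to l = 5.
cos θ_min = 5/√30, so θ_min ≈ 24.09°.
There are 2l+1 = 11 values of m_l.
Σ m_l² = 110, so Σ(L_z)² = 110 ℏ².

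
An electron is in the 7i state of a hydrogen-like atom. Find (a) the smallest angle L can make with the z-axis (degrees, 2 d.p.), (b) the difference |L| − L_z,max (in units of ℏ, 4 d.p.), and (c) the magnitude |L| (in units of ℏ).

θ_min ≈ 22.21°; |L|−L_z,max ≈ 0.4807ℏ; |L| = √42 ℏ ≈ 6.481ℏ

7i means n = 7, l = 6.
cos θ_min = 6/√42, so θ_min ≈ 22.21°.
|L| − L_z,max = (√42 − 6)ℏ ≈ 0.4807ℏ.
|L| = ℏ√(6·7) = √42 ℏ ≈ 6.481ℏ.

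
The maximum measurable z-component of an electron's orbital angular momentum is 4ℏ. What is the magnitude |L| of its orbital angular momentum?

|L| = 2√5 ℏ ≈ 4.472ℏ

The maximum L_z equals lℏ, giving l = 4.
Then |L| = ℏ√(4·5) = 2√5 ℏ.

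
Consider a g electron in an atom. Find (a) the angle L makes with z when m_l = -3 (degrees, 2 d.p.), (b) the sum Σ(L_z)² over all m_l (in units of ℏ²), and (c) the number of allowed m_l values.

θ(m_l=-3) ≈ 132.13°; Σ(L_z)² = 60 ℏ²; 9 values

For a g orbital, l = 4.
For m_l = -3: cos θ = -3/√20, θ ≈ 132.13°.
Σ m_l² = 60, so Σ(L_z)² = 60 ℏ².
There are 2l+1 = 9 values of m_l.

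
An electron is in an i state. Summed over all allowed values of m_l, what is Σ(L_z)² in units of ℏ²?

For an i orbital, l = 6.
The allowed m_l values are -6, -5, -4, -3, -2, -1, 0, 1, 2, 3, 4, 5, 6.
Σ m_l² = l(l+1)(2l+1)/3 = 6·7·13/3 = 182.

Σ(L_z)² = 182 ℏ²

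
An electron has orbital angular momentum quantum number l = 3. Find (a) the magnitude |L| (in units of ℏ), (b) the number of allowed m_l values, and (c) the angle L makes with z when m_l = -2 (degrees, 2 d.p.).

|L| = ℏ√(3·4) = 2√3 ℏ ≈ 3.464ℏ.
There are 2l+1 = 7 values of m_l.
For m_l = -2: cos θ = -2/√12, θ ≈ 125.26°.

|L| = 2√3 ℏ ≈ 3.464ℏ; 7 values; θ(m_l=-2) ≈ 125.26°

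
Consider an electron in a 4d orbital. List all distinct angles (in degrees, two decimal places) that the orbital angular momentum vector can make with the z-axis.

θ ∈ {35.26°, 65.91°, 90.00°, 114.09°, 144.74°}

4d means n = 4, l = 2.
|L| = ℏ√(l(l+1)) = √6 ℏ.
cos θ = m_l/√6 for each m_l ∈ {-2, -1, 0, 1, 2}.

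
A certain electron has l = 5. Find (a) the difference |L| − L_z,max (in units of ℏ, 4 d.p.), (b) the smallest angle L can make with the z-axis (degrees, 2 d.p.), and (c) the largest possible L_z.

|L| − L_z,max = (√30 − 5)ℏ ≈ 0.4772ℏ.
cos θ_min = 5/√30, so θ_min ≈ 24.09°.
L_z,max = lℏ = 5ℏ.

|L|−L_z,max ≈ 0.4772ℏ; θ_min ≈ 24.09°; L_z,max = 5ℏ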